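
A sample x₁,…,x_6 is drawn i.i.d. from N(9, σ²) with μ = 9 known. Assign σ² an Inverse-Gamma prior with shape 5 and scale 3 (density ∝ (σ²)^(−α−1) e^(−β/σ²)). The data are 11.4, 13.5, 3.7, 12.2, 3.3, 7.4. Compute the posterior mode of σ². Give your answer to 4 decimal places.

σ̂²_MAP = 5.8550

Sum of squared deviations about the known mean: SS = (11.4−9)² + (13.5−9)² + (3.7−9)² + (12.2−9)² + (3.3−9)² + (7.4−9)² = 99.39.
The Normal likelihood contributes (σ²)^(−n/2) exp(−SS/(2σ²)), so the posterior is Inverse-Gamma(α + n/2, β + SS/2) = Inverse-Gamma(8, 52.695).
The mode of Inverse-Gamma(a, b) is b/(a+1) = 52.695/9 ≈ 5.8550.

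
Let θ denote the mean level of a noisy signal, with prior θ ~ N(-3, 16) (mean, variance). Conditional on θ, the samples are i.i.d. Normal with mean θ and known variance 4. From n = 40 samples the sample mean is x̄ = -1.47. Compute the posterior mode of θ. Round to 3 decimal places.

θ̂_MAP = -1.480

n = 40, x̄ = -1.47.
For a Normal prior and Normal likelihood with known variance, the posterior is Normal; its mode equals its mean, the precision-weighted average.
Prior precision 1/σ₀² = 1/16 = 0.0625; data precision n/σ² = 40/4 = 10.
θ̂ = (0.0625·(-3) + 10·(-1.47)) / (0.0625 + 10) = (-14.8875)/10.0625 = -1191/805 ≈ -1.480.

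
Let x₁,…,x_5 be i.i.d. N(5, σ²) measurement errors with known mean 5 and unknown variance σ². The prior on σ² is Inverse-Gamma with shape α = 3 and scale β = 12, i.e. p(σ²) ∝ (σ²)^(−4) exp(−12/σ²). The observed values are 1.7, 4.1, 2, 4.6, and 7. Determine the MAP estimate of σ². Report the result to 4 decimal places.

σ̂²_MAP = 3.7585

Sum of squared deviations about the known mean: SS = (1.7−5)² + (4.1−5)² + (2−5)² + (4.6−5)² + (7−5)² = 24.86.
The Normal likelihood contributes (σ²)^(−n/2) exp(−SS/(2σ²)), so the posterior is Inverse-Gamma(α + n/2, β + SS/2) = Inverse-Gamma(5.5, 24.43).
The mode of Inverse-Gamma(a, b) is b/(a+1) = 24.43/6.5 ≈ 3.7585.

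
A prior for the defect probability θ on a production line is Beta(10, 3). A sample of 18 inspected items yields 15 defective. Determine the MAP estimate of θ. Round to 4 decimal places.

θ̂_MAP = 0.8276

Prior: Beta(10, 3).
Data: 15 successes in 18 trials. The binomial likelihood contributes θ^15(1−θ)^3, so the posterior is Beta(10+15, 3+3) = Beta(25, 6).
For Beta(a, b) with a, b > 1 the mode is (a−1)/(a+b−2) = 24/29 ≈ 0.8276.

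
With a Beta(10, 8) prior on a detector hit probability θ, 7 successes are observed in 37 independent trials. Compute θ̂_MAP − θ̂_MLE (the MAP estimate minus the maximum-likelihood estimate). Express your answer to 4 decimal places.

Posterior is Beta(17, 38); MAP = (17−1)/(55−2) = 16/53 ≈ 0.30189.
MLE ignores the prior: θ̂_MLE = k/n = 7/37 ≈ 0.18919.
Difference = 16/53 − 7/37 = 221/1961 ≈ 0.1127.

MAP − MLE = 0.1127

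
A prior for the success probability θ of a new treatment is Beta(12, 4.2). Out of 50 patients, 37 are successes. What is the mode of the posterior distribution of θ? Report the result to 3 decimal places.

θ̂_MAP = 0.748

Prior: Beta(12, 4.2).
Data: 37 successes in 50 trials. The binomial likelihood contributes θ^37(1−θ)^13, so the posterior is Beta(12+37, 4.2+13) = Beta(49, 17.2).
For Beta(a, b) with a, b > 1 the mode is (a−1)/(a+b−2) = 48/64.2 ≈ 0.748.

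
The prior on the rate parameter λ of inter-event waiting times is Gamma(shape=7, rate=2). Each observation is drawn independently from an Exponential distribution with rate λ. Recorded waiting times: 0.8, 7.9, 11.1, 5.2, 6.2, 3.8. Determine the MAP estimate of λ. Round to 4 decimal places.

λ̂_MAP = 0.3243

The Exponential(rate=λ) likelihood is ∝ λ^n e^(−λΣtᵢ). Here n = 6 and Σtᵢ = 0.8 + 7.9 + 11.1 + 5.2 + 6.2 + 3.8 = 35.
Posterior ∝ λ^6e^(−2λ) · λ^6e^(−35λ) = λ^12e^(−37λ), i.e. Gamma(13, 37).
Mode = (a−1)/b = 12/37 ≈ 0.3243.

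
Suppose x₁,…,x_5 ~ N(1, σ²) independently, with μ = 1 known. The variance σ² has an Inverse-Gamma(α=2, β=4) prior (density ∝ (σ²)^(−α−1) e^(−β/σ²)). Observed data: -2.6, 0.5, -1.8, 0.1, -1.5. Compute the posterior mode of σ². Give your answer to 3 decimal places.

Sum of squared deviations about the known mean: SS = (-2.6−1)² + (0.5−1)² + (-1.8−1)² + (0.1−1)² + (-1.5−1)² = 28.11.
The Normal likelihood contributes (σ²)^(−n/2) exp(−SS/(2σ²)), so the posterior is Inverse-Gamma(α + n/2, β + SS/2) = Inverse-Gamma(4.5, 18.055).
The mode of Inverse-Gamma(a, b) is b/(a+1) = 18.055/5.5 ≈ 3.283.

σ̂²_MAP = 3.283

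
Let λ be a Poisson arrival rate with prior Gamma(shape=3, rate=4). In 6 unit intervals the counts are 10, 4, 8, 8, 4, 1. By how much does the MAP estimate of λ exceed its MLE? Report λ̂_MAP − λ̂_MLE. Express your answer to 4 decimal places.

MAP − MLE = -2.1333

Σxᵢ = 35. Posterior is Gamma(38, 10); MAP = (38−1)/10 = 37/10 ≈ 3.70000.
MLE = x̄ = 35/6 ≈ 5.83333.
Difference = 37/10 − 35/6 = -32/15 ≈ -2.1333.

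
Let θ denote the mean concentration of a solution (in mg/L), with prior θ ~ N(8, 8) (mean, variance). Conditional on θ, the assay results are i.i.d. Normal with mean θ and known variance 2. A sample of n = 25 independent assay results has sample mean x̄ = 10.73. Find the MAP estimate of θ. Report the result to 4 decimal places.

n = 25, x̄ = 10.73.
For a Normal prior and Normal likelihood with known variance, the posterior is Normal; its mode equals its mean, the precision-weighted average.
Prior precision 1/σ₀² = 1/8 = 0.125; data precision n/σ² = 25/2 = 12.5.
θ̂ = (0.125·8 + 12.5·10.73) / (0.125 + 12.5) = 135.125/12.625 = 1081/101 ≈ 10.7030.

θ̂_MAP = 10.7030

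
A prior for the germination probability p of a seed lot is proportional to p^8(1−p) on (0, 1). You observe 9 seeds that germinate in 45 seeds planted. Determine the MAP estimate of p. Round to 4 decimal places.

The prior density ∝ p^8(1−p)^1 is the kernel of Beta(9, 2).
Data: 9 successes in 45 trials. The binomial likelihood contributes p^9(1−p)^36, so the posterior is Beta(9+9, 2+36) = Beta(18, 38).
For Beta(a, b) with a, b > 1 the mode is (a−1)/(a+b−2) = 17/54 ≈ 0.3148.

p̂_MAP = 0.3148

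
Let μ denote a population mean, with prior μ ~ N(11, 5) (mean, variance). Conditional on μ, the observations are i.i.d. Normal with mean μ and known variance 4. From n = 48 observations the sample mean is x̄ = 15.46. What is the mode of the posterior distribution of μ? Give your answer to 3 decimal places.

n = 48, x̄ = 15.46.
For a Normal prior and Normal likelihood with known variance, the posterior is Normal; its mode equals its mean, the precision-weighted average.
Prior precision 1/σ₀² = 1/5 = 0.2; data precision n/σ² = 48/4 = 12.
μ̂ = (0.2·11 + 12·15.46) / (0.2 + 12) = 187.72/12.2 = 4693/305 ≈ 15.387.

μ̂_MAP = 15.387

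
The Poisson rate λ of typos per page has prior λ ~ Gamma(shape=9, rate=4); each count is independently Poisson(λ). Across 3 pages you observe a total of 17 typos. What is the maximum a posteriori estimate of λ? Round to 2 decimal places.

λ̂_MAP = 3.57

Σxᵢ = 17, n = 3.
Posterior ∝ λ^8e^(−4λ) · λ^17e^(−3λ) = λ^25e^(−7λ), i.e. Gamma(shape=26, rate=7).
The mode of a Gamma(a, b) with a ≥ 1 (shape–rate) is (a−1)/b = 25/7 ≈ 3.57.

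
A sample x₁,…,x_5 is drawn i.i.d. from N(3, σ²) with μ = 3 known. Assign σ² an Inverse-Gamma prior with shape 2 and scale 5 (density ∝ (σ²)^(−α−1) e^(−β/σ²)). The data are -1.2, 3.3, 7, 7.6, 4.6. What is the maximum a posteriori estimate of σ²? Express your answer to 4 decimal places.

Sum of squared deviations about the known mean: SS = (-1.2−3)² + (3.3−3)² + (7−3)² + (7.6−3)² + (4.6−3)² = 57.45.
The Normal likelihood contributes (σ²)^(−n/2) exp(−SS/(2σ²)), so the posterior is Inverse-Gamma(α + n/2, β + SS/2) = Inverse-Gamma(4.5, 33.725).
The mode of Inverse-Gamma(a, b) is b/(a+1) = 33.725/5.5 ≈ 6.1318.

σ̂²_MAP = 6.1318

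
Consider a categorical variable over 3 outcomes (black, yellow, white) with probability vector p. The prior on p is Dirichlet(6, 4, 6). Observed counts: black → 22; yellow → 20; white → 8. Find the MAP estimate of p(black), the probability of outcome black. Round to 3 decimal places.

MAP estimate of p(black) = 0.429

The posterior is Dirichlet(αᵢ + nᵢ) = Dirichlet(28, 24, 14).
For a Dirichlet(a₁,…,a_K) with all aᵢ > 1, the mode has j-th component (aⱼ − 1)/(Σaᵢ − K).
Here Σaᵢ = 66 and K = 3, so p(black) = (28 − 1)/(66 − 3) = 27/63 ≈ 0.429.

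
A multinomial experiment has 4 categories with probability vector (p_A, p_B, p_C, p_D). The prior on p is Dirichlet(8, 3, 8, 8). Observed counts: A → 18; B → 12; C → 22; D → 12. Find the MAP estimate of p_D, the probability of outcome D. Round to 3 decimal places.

The posterior is Dirichlet(αᵢ + nᵢ) = Dirichlet(26, 15, 30, 20).
For a Dirichlet(a₁,…,a_K) with all aᵢ > 1, the mode has j-th component (aⱼ − 1)/(Σaᵢ − K).
Here Σaᵢ = 91 and K = 4, so p_D = (20 − 1)/(91 − 4) = 19/87 ≈ 0.218.

MAP estimate of p_D = 0.218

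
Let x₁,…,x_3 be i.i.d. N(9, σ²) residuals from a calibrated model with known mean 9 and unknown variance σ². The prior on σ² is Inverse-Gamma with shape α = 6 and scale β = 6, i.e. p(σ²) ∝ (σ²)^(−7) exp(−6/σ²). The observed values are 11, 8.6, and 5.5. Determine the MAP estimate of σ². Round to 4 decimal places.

σ̂²_MAP = 1.6712

Sum of squared deviations about the known mean: SS = (11−9)² + (8.6−9)² + (5.5−9)² = 16.41.
The Normal likelihood contributes (σ²)^(−n/2) exp(−SS/(2σ²)), so the posterior is Inverse-Gamma(α + n/2, β + SS/2) = Inverse-Gamma(7.5, 14.205).
The mode of Inverse-Gamma(a, b) is b/(a+1) = 14.205/8.5 ≈ 1.6712.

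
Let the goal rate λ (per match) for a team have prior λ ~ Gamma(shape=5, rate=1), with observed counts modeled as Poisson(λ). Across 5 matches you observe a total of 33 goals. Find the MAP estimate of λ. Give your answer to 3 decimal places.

Σxᵢ = 33, n = 5.
Posterior ∝ λ^4e^(−1λ) · λ^33e^(−5λ) = λ^37e^(−6λ), i.e. Gamma(shape=38, rate=6).
The mode of a Gamma(a, b) with a ≥ 1 (shape–rate) is (a−1)/b = 37/6 ≈ 6.167.

λ̂_MAP = 6.167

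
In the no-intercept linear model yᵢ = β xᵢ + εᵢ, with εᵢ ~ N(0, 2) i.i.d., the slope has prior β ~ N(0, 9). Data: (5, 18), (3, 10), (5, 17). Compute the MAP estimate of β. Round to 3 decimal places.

log p(β | y) = −Σ(yᵢ − βxᵢ)²/(2·2) − β²/(2·9) + const.
Setting the derivative to zero: Σxᵢ(yᵢ − βxᵢ)/2 − β/9 = 0, so β = Σxᵢyᵢ / (Σxᵢ² + σ²/τ²).
Σxᵢyᵢ = 5·18 + 3·10 + 5·17 = 205; Σxᵢ² = 59; σ²/τ² = 2/9.
β̂_MAP = 205 / (59 + 2/9) = 205/(533/9) = 45/13 ≈ 3.462.

β̂_MAP = 3.462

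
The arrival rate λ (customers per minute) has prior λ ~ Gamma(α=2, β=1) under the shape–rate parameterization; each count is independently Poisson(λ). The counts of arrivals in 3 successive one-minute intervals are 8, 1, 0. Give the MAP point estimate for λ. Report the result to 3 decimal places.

Σxᵢ = 8+1+0 = 9, with n = 3.
Posterior ∝ λe^(−1λ) · λ^9e^(−3λ) = λ^10e^(−4λ), i.e. Gamma(shape=11, rate=4).
The mode of a Gamma(a, b) with a ≥ 1 (shape–rate) is (a−1)/b = 10/4 ≈ 2.500.

λ̂_MAP = 2.500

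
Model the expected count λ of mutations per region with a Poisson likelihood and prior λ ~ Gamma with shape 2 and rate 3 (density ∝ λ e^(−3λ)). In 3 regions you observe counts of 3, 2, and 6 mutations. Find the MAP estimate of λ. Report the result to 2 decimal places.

λ̂_MAP = 2.00

Σxᵢ = 3+2+6 = 11, with n = 3.
Posterior ∝ λe^(−3λ) · λ^11e^(−3λ) = λ^12e^(−6λ), i.e. Gamma(shape=13, rate=6).
The mode of a Gamma(a, b) with a ≥ 1 (shape–rate) is (a−1)/b = 12/6 ≈ 2.00.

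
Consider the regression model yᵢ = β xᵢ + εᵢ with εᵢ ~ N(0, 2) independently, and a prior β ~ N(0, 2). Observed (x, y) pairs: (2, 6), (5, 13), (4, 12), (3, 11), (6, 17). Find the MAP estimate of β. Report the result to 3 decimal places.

log p(β | y) = −Σ(yᵢ − βxᵢ)²/(2·2) − β²/(2·2) + const.
Setting the derivative to zero: Σxᵢ(yᵢ − βxᵢ)/2 − β/2 = 0, so β = Σxᵢyᵢ / (Σxᵢ² + σ²/τ²).
Σxᵢyᵢ = 2·6 + 5·13 + 4·12 + 3·11 + 6·17 = 260; Σxᵢ² = 90; σ²/τ² = 1.
β̂_MAP = 260 / (90 + 1) = 260/91 ≈ 2.857.

β̂_MAP = 2.857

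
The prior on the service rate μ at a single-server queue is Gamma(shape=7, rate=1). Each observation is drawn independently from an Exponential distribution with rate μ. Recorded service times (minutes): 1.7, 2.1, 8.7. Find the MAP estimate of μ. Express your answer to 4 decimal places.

μ̂_MAP = 0.6667

The Exponential(rate=μ) likelihood is ∝ μ^n e^(−μΣtᵢ). Here n = 3 and Σtᵢ = 1.7 + 2.1 + 8.7 = 12.5.
Posterior ∝ μ^6e^(−1μ) · μ^3e^(−12.5μ) = μ^9e^(−13.5μ), i.e. Gamma(10, 13.5).
Mode = (a−1)/b = 9/13.5 ≈ 0.6667.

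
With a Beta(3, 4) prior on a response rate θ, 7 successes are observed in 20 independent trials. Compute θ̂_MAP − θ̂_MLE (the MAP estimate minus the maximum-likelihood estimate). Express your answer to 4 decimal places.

MAP − MLE = 0.0100

Posterior is Beta(10, 17); MAP = (10−1)/(27−2) = 9/25 ≈ 0.36000.
MLE ignores the prior: θ̂_MLE = k/n = 7/20 ≈ 0.35000.
Difference = 9/25 − 7/20 = 1/100 ≈ 0.0100.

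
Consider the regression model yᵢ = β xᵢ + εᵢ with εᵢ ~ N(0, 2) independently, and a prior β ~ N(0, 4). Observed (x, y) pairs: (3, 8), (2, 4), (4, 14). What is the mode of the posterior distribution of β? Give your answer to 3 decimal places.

β̂_MAP = 2.983

log p(β | y) = −Σ(yᵢ − βxᵢ)²/(2·2) − β²/(2·4) + const.
Setting the derivative to zero: Σxᵢ(yᵢ − βxᵢ)/2 − β/4 = 0, so β = Σxᵢyᵢ / (Σxᵢ² + σ²/τ²).
Σxᵢyᵢ = 3·8 + 2·4 + 4·14 = 88; Σxᵢ² = 29; σ²/τ² = 0.5.
β̂_MAP = 88 / (29 + 0.5) = 88/29.5 ≈ 2.983.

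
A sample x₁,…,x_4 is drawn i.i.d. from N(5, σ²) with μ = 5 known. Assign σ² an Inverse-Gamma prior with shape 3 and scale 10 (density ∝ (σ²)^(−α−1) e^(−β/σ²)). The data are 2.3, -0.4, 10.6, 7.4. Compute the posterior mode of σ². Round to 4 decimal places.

σ̂²_MAP = 7.7975

Sum of squared deviations about the known mean: SS = (2.3−5)² + (-0.4−5)² + (10.6−5)² + (7.4−5)² = 73.57.
The Normal likelihood contributes (σ²)^(−n/2) exp(−SS/(2σ²)), so the posterior is Inverse-Gamma(α + n/2, β + SS/2) = Inverse-Gamma(5, 46.785).
The mode of Inverse-Gamma(a, b) is b/(a+1) = 46.785/6 ≈ 7.7975.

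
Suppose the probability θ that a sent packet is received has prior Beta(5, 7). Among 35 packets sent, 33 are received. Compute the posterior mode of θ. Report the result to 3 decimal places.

θ̂_MAP = 0.822

Prior: Beta(5, 7).
Data: 33 successes in 35 trials. The binomial likelihood contributes θ^33(1−θ)^2, so the posterior is Beta(5+33, 7+2) = Beta(38, 9).
For Beta(a, b) with a, b > 1 the mode is (a−1)/(a+b−2) = 37/45 ≈ 0.822.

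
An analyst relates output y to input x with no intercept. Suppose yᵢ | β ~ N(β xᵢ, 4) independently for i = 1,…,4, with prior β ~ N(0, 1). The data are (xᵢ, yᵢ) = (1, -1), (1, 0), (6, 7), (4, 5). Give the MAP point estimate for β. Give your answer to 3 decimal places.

β̂_MAP = 1.052

log p(β | y) = −Σ(yᵢ − βxᵢ)²/(2·4) − β²/(2·1) + const.
Setting the derivative to zero: Σxᵢ(yᵢ − βxᵢ)/4 − β/1 = 0, so β = Σxᵢyᵢ / (Σxᵢ² + σ²/τ²).
Σxᵢyᵢ = 1·(-1) + 1·0 + 6·7 + 4·5 = 61; Σxᵢ² = 54; σ²/τ² = 4.
β̂_MAP = 61 / (54 + 4) = 61/58 ≈ 1.052.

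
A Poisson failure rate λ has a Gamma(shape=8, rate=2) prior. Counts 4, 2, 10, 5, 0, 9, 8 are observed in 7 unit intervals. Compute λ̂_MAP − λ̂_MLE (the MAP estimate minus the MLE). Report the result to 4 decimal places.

Σxᵢ = 38. Posterior is Gamma(46, 9); MAP = (46−1)/9 = 45/9 ≈ 5.00000.
MLE = x̄ = 38/7 ≈ 5.42857.
Difference = 45/9 − 38/7 = -3/7 ≈ -0.4286.

MAP − MLE = -0.4286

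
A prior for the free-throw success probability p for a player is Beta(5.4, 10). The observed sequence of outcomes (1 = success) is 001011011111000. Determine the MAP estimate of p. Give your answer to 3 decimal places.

p̂_MAP = 0.437

Prior: Beta(5.4, 10).
Data: 8 successes in 15 trials (from the sequence). The binomial likelihood contributes p^8(1−p)^7, so the posterior is Beta(5.4+8, 10+7) = Beta(13.4, 17).
For Beta(a, b) with a, b > 1 the mode is (a−1)/(a+b−2) = 12.4/28.4 ≈ 0.437.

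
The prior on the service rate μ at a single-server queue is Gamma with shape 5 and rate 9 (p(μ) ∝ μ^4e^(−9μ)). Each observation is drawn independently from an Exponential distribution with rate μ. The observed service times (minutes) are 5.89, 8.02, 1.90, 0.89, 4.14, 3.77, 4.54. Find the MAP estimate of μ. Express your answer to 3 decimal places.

The Exponential(rate=μ) likelihood is ∝ μ^n e^(−μΣtᵢ). Here n = 7 and Σtᵢ = 5.89 + 8.02 + 1.90 + 0.89 + 4.14 + 3.77 + 4.54 = 29.15.
Posterior ∝ μ^4e^(−9μ) · μ^7e^(−29.15μ) = μ^11e^(−38.15μ), i.e. Gamma(12, 38.15).
Mode = (a−1)/b = 11/38.15 ≈ 0.288.

μ̂_MAP = 0.288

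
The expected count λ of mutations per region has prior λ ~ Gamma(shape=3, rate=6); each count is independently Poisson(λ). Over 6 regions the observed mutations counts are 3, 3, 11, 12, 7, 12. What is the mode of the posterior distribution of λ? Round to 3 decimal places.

Σxᵢ = 3+3+11+12+7+12 = 48, with n = 6.
Posterior ∝ λ^2e^(−6λ) · λ^48e^(−6λ) = λ^50e^(−12λ), i.e. Gamma(shape=51, rate=12).
The mode of a Gamma(a, b) with a ≥ 1 (shape–rate) is (a−1)/b = 50/12 ≈ 4.167.

λ̂_MAP = 4.167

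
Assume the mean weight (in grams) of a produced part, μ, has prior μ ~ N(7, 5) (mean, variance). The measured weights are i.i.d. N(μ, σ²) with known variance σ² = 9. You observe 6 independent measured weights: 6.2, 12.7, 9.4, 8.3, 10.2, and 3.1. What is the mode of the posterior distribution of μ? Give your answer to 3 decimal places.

n = 6; x̄ = (6.2 + 12.7 + 9.4 + 8.3 + 10.2 + 3.1)/6 = 49.9/6 = 499/60 ≈ 8.3167.
For a Normal prior and Normal likelihood with known variance, the posterior is Normal; its mode equals its mean, the precision-weighted average.
Prior precision 1/σ₀² = 1/5 = 0.2; data precision n/σ² = 6/9 = 2/3.
μ̂ = (0.2·7 + (2/3)·(499/60)) / (0.2 + 2/3) = (125/18)/(13/15) = 625/78 ≈ 8.013.

μ̂_MAP = 8.013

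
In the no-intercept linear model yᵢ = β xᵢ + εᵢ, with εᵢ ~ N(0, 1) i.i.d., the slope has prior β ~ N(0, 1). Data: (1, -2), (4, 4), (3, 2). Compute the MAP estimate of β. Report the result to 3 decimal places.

log p(β | y) = −Σ(yᵢ − βxᵢ)²/(2·1) − β²/(2·1) + const.
Setting the derivative to zero: Σxᵢ(yᵢ − βxᵢ)/1 − β/1 = 0, so β = Σxᵢyᵢ / (Σxᵢ² + σ²/τ²).
Σxᵢyᵢ = 1·(-2) + 4·4 + 3·2 = 20; Σxᵢ² = 26; σ²/τ² = 1.
β̂_MAP = 20 / (26 + 1) = 20/27 ≈ 0.741.

β̂_MAP = 0.741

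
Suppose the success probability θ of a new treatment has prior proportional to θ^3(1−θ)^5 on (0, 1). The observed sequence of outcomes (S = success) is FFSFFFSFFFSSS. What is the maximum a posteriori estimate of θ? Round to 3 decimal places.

The prior density ∝ θ^3(1−θ)^5 is the kernel of Beta(4, 6).
Data: 5 successes in 13 trials (from the sequence). The binomial likelihood contributes θ^5(1−θ)^8, so the posterior is Beta(4+5, 6+8) = Beta(9, 14).
For Beta(a, b) with a, b > 1 the mode is (a−1)/(a+b−2) = 8/21 ≈ 0.381.

θ̂_MAP = 0.381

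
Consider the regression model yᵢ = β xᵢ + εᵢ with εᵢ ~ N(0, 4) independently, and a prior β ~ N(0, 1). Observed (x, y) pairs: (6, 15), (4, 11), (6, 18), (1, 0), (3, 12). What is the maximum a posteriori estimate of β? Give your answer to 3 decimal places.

β̂_MAP = 2.725

log p(β | y) = −Σ(yᵢ − βxᵢ)²/(2·4) − β²/(2·1) + const.
Setting the derivative to zero: Σxᵢ(yᵢ − βxᵢ)/4 − β/1 = 0, so β = Σxᵢyᵢ / (Σxᵢ² + σ²/τ²).
Σxᵢyᵢ = 6·15 + 4·11 + 6·18 + 1·0 + 3·12 = 278; Σxᵢ² = 98; σ²/τ² = 4.
β̂_MAP = 278 / (98 + 4) = 278/102 ≈ 2.725.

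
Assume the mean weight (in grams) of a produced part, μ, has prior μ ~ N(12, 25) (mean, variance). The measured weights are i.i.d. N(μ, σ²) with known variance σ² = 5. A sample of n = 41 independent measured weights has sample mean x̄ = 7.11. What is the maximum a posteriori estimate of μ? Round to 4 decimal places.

μ̂_MAP = 7.1337

n = 41, x̄ = 7.11.
For a Normal prior and Normal likelihood with known variance, the posterior is Normal; its mode equals its mean, the precision-weighted average.
Prior precision 1/σ₀² = 1/25 = 0.04; data precision n/σ² = 41/5 = 8.2.
μ̂ = (0.04·12 + 8.2·7.11) / (0.04 + 8.2) = 58.782/8.24 = 29391/4120 ≈ 7.1337.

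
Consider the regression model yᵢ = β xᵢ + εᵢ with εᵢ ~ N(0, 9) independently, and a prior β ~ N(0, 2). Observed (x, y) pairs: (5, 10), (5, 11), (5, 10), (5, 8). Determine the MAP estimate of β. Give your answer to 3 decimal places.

β̂_MAP = 1.866

log p(β | y) = −Σ(yᵢ − βxᵢ)²/(2·9) − β²/(2·2) + const.
Setting the derivative to zero: Σxᵢ(yᵢ − βxᵢ)/9 − β/2 = 0, so β = Σxᵢyᵢ / (Σxᵢ² + σ²/τ²).
Σxᵢyᵢ = 5·10 + 5·11 + 5·10 + 5·8 = 195; Σxᵢ² = 100; σ²/τ² = 4.5.
β̂_MAP = 195 / (100 + 4.5) = 195/104.5 ≈ 1.866.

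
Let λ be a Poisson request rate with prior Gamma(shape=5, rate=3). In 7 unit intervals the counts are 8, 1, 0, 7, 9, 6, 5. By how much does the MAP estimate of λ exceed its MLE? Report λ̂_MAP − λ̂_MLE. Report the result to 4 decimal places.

MAP − MLE = -1.1429

Σxᵢ = 36. Posterior is Gamma(41, 10); MAP = (41−1)/10 = 40/10 ≈ 4.00000.
MLE = x̄ = 36/7 ≈ 5.14286.
Difference = 40/10 − 36/7 = -8/7 ≈ -1.1429.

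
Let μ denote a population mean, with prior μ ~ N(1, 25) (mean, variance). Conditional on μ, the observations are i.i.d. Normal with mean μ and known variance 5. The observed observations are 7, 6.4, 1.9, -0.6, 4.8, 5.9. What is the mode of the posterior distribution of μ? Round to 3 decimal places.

μ̂_MAP = 4.129

n = 6; x̄ = (7 + 6.4 + 1.9 + (-0.6) + 4.8 + 5.9)/6 = 25.4/6 = 127/30 ≈ 4.2333.
For a Normal prior and Normal likelihood with known variance, the posterior is Normal; its mode equals its mean, the precision-weighted average.
Prior precision 1/σ₀² = 1/25 = 0.04; data precision n/σ² = 6/5 = 1.2.
μ̂ = (0.04·1 + 1.2·(127/30)) / (0.04 + 1.2) = 5.12/1.24 = 128/31 ≈ 4.129.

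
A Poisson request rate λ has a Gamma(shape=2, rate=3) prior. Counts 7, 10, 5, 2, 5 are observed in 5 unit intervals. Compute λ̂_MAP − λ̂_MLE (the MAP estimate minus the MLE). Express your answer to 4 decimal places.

MAP − MLE = -2.0500

Σxᵢ = 29. Posterior is Gamma(31, 8); MAP = (31−1)/8 = 30/8 ≈ 3.75000.
MLE = x̄ = 29/5 ≈ 5.80000.
Difference = 30/8 − 29/5 = -41/20 ≈ -2.0500.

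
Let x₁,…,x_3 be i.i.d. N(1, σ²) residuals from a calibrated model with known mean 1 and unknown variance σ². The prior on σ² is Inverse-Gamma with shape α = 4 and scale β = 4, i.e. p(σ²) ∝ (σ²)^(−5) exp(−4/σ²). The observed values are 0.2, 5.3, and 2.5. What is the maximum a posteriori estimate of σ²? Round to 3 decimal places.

Sum of squared deviations about the known mean: SS = (0.2−1)² + (5.3−1)² + (2.5−1)² = 21.38.
The Normal likelihood contributes (σ²)^(−n/2) exp(−SS/(2σ²)), so the posterior is Inverse-Gamma(α + n/2, β + SS/2) = Inverse-Gamma(5.5, 14.69).
The mode of Inverse-Gamma(a, b) is b/(a+1) = 14.69/6.5 ≈ 2.260.

σ̂²_MAP = 2.260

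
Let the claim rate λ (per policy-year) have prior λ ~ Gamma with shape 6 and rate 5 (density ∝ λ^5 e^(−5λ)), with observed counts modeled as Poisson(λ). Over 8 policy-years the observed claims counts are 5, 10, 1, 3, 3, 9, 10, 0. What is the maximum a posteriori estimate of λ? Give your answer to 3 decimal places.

λ̂_MAP = 3.538

Σxᵢ = 5+10+1+3+3+9+10+0 = 41, with n = 8.
Posterior ∝ λ^5e^(−5λ) · λ^41e^(−8λ) = λ^46e^(−13λ), i.e. Gamma(shape=47, rate=13).
The mode of a Gamma(a, b) with a ≥ 1 (shape–rate) is (a−1)/b = 46/13 ≈ 3.538.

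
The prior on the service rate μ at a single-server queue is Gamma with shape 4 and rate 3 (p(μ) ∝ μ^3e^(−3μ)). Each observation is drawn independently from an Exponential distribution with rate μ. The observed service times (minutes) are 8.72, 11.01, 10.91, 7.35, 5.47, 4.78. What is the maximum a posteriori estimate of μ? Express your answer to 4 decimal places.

The Exponential(rate=μ) likelihood is ∝ μ^n e^(−μΣtᵢ). Here n = 6 and Σtᵢ = 8.72 + 11.01 + 10.91 + 7.35 + 5.47 + 4.78 = 48.24.
Posterior ∝ μ^3e^(−3μ) · μ^6e^(−48.24μ) = μ^9e^(−51.24μ), i.e. Gamma(10, 51.24).
Mode = (a−1)/b = 9/51.24 ≈ 0.1756.

μ̂_MAP = 0.1756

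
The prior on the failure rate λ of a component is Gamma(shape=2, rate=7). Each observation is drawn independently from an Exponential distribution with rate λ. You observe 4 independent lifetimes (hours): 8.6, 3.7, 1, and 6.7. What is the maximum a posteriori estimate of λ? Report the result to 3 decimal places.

λ̂_MAP = 0.185

The Exponential(rate=λ) likelihood is ∝ λ^n e^(−λΣtᵢ). Here n = 4 and Σtᵢ = 8.6 + 3.7 + 1 + 6.7 = 20.
Posterior ∝ λe^(−7λ) · λ^4e^(−20λ) = λ^5e^(−27λ), i.e. Gamma(6, 27).
Mode = (a−1)/b = 5/27 ≈ 0.185.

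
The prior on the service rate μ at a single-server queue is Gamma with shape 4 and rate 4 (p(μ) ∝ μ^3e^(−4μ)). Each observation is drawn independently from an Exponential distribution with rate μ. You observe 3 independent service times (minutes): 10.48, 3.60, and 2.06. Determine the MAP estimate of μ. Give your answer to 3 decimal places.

The Exponential(rate=μ) likelihood is ∝ μ^n e^(−μΣtᵢ). Here n = 3 and Σtᵢ = 10.48 + 3.60 + 2.06 = 16.14.
Posterior ∝ μ^3e^(−4μ) · μ^3e^(−16.14μ) = μ^6e^(−20.14μ), i.e. Gamma(7, 20.14).
Mode = (a−1)/b = 6/20.14 ≈ 0.298.

μ̂_MAP = 0.298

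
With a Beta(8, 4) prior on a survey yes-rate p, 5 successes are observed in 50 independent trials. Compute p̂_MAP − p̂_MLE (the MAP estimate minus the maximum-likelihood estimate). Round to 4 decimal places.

Posterior is Beta(13, 49); MAP = (13−1)/(62−2) = 12/60 ≈ 0.20000.
MLE ignores the prior: p̂_MLE = k/n = 5/50 ≈ 0.10000.
Difference = 12/60 − 5/50 = 1/10 ≈ 0.1000.

MAP − MLE = 0.1000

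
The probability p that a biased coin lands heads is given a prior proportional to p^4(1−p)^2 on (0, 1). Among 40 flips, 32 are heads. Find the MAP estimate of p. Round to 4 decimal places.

p̂_MAP = 0.7826

The prior density ∝ p^4(1−p)^2 is the kernel of Beta(5, 3).
Data: 32 successes in 40 trials. The binomial likelihood contributes p^32(1−p)^8, so the posterior is Beta(5+32, 3+8) = Beta(37, 11).
For Beta(a, b) with a, b > 1 the mode is (a−1)/(a+b−2) = 36/46 ≈ 0.7826.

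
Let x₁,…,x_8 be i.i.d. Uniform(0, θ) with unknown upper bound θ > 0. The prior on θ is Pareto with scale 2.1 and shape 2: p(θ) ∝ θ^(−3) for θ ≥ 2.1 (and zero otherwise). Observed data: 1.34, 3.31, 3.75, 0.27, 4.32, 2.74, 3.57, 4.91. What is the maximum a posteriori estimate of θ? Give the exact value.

The Uniform(0, θ) likelihood is θ^(−n) for θ ≥ max(xᵢ), zero otherwise. Here max(xᵢ) = 4.91.
Posterior ∝ θ^(−3) · θ^(−8) = θ^(−11) on θ ≥ max(2.1, 4.91) = 4.91.
This density is strictly decreasing in θ, so the posterior mode lies at the lower boundary of the support.

θ̂_MAP = 4.91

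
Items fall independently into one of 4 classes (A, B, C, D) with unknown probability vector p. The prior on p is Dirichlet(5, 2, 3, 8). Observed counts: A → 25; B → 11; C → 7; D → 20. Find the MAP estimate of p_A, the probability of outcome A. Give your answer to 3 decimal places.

The posterior is Dirichlet(αᵢ + nᵢ) = Dirichlet(30, 13, 10, 28).
For a Dirichlet(a₁,…,a_K) with all aᵢ > 1, the mode has j-th component (aⱼ − 1)/(Σaᵢ − K).
Here Σaᵢ = 81 and K = 4, so p_A = (30 − 1)/(81 − 4) = 29/77 ≈ 0.377.

MAP estimate of p_A = 0.377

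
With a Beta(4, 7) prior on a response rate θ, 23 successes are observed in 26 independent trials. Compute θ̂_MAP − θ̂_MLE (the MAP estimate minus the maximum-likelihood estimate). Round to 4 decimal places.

Posterior is Beta(27, 10); MAP = (27−1)/(37−2) = 26/35 ≈ 0.74286.
MLE ignores the prior: θ̂_MLE = k/n = 23/26 ≈ 0.88462.
Difference = 26/35 − 23/26 = -129/910 ≈ -0.1418.

MAP − MLE = -0.1418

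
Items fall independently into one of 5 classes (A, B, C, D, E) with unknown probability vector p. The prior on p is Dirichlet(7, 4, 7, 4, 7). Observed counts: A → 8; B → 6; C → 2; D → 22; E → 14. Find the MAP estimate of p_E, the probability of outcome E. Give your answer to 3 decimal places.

The posterior is Dirichlet(αᵢ + nᵢ) = Dirichlet(15, 10, 9, 26, 21).
For a Dirichlet(a₁,…,a_K) with all aᵢ > 1, the mode has j-th component (aⱼ − 1)/(Σaᵢ − K).
Here Σaᵢ = 81 and K = 5, so p_E = (21 − 1)/(81 − 5) = 20/76 ≈ 0.263.

MAP estimate of p_E = 0.263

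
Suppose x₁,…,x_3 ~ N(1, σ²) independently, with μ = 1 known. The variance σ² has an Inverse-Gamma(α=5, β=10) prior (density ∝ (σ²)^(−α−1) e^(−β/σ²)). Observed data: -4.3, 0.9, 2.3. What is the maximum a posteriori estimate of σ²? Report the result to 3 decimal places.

Sum of squared deviations about the known mean: SS = (-4.3−1)² + (0.9−1)² + (2.3−1)² = 29.79.
The Normal likelihood contributes (σ²)^(−n/2) exp(−SS/(2σ²)), so the posterior is Inverse-Gamma(α + n/2, β + SS/2) = Inverse-Gamma(6.5, 24.895).
The mode of Inverse-Gamma(a, b) is b/(a+1) = 24.895/7.5 ≈ 3.319.

σ̂²_MAP = 3.319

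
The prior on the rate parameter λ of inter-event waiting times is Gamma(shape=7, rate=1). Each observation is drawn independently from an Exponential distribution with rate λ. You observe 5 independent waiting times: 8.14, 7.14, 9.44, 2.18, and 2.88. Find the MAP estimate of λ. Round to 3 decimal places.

The Exponential(rate=λ) likelihood is ∝ λ^n e^(−λΣtᵢ). Here n = 5 and Σtᵢ = 8.14 + 7.14 + 9.44 + 2.18 + 2.88 = 29.78.
Posterior ∝ λ^6e^(−1λ) · λ^5e^(−29.78λ) = λ^11e^(−30.78λ), i.e. Gamma(12, 30.78).
Mode = (a−1)/b = 11/30.78 ≈ 0.357.

λ̂_MAP = 0.357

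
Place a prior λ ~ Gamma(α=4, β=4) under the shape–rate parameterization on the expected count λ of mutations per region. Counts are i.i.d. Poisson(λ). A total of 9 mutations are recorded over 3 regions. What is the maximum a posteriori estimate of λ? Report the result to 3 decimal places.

λ̂_MAP = 1.714

Σxᵢ = 9, n = 3.
Posterior ∝ λ^3e^(−4λ) · λ^9e^(−3λ) = λ^12e^(−7λ), i.e. Gamma(shape=13, rate=7).
The mode of a Gamma(a, b) with a ≥ 1 (shape–rate) is (a−1)/b = 12/7 ≈ 1.714.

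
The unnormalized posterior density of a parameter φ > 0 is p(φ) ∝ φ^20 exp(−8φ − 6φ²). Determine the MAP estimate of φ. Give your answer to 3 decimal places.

ℓ'(φ) = 20/φ − 8 − 12φ. Setting this to zero and multiplying by φ: 12φ² + 8φ − 20 = 0.
φ = (−8 + √(8² + 4·12·20)) / (2·12) = (−8 + √1024) / 24 = (−8 + 32)/24 = 1.
ℓ''(φ) = −20/φ² − 12 < 0, confirming a maximum.

φ̂_MAP = 1.000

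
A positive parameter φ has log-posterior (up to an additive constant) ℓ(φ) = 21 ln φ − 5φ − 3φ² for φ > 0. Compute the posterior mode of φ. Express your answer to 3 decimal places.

φ̂_MAP = 1.500

ℓ'(φ) = 21/φ − 5 − 6φ. Setting this to zero and multiplying by φ: 6φ² + 5φ − 21 = 0.
φ = (−5 + √(5² + 4·6·21)) / (2·6) = (−5 + √529) / 12 = (−5 + 23)/12 = 3/2.
ℓ''(φ) = −21/φ² − 6 < 0, confirming a maximum.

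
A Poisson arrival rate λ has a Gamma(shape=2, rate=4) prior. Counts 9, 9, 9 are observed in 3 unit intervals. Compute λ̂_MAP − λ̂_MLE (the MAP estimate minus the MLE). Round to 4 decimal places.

Σxᵢ = 27. Posterior is Gamma(29, 7); MAP = (29−1)/7 = 28/7 ≈ 4.00000.
MLE = x̄ = 27/3 ≈ 9.00000.
Difference = 28/7 − 27/3 = -5 ≈ -5.0000.

MAP − MLE = -5.0000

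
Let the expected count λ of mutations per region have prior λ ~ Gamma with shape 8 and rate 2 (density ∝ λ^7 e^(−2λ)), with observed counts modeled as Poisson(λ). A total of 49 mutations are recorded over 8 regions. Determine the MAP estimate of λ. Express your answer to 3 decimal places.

λ̂_MAP = 5.600

Σxᵢ = 49, n = 8.
Posterior ∝ λ^7e^(−2λ) · λ^49e^(−8λ) = λ^56e^(−10λ), i.e. Gamma(shape=57, rate=10).
The mode of a Gamma(a, b) with a ≥ 1 (shape–rate) is (a−1)/b = 56/10 ≈ 5.600.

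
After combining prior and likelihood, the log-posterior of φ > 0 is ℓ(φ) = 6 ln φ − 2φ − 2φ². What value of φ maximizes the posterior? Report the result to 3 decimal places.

φ̂_MAP = 1.000

ℓ'(φ) = 6/φ − 2 − 4φ. Setting this to zero and multiplying by φ: 4φ² + 2φ − 6 = 0.
φ = (−2 + √(2² + 4·4·6)) / (2·4) = (−2 + √100) / 8 = (−2 + 10)/8 = 1.
ℓ''(φ) = −6/φ² − 4 < 0, confirming a maximum.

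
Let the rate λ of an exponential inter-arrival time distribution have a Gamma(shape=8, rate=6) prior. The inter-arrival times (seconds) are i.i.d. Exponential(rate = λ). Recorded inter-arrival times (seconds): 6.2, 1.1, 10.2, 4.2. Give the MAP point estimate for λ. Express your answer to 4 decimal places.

The Exponential(rate=λ) likelihood is ∝ λ^n e^(−λΣtᵢ). Here n = 4 and Σtᵢ = 6.2 + 1.1 + 10.2 + 4.2 = 21.7.
Posterior ∝ λ^7e^(−6λ) · λ^4e^(−21.7λ) = λ^11e^(−27.7λ), i.e. Gamma(12, 27.7).
Mode = (a−1)/b = 11/27.7 ≈ 0.3971.

λ̂_MAP = 0.3971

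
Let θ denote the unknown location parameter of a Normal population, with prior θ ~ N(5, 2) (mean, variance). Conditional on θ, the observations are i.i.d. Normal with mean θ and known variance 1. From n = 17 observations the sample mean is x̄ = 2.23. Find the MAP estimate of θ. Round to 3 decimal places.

θ̂_MAP = 2.309

n = 17, x̄ = 2.23.
For a Normal prior and Normal likelihood with known variance, the posterior is Normal; its mode equals its mean, the precision-weighted average.
Prior precision 1/σ₀² = 1/2 = 0.5; data precision n/σ² = 17/1 = 17.
θ̂ = (0.5·5 + 17·2.23) / (0.5 + 17) = 40.41/17.5 = 4041/1750 ≈ 2.309.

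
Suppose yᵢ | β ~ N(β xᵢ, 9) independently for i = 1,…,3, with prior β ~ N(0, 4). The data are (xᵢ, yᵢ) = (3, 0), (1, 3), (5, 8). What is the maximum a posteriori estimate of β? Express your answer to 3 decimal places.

β̂_MAP = 1.154

log p(β | y) = −Σ(yᵢ − βxᵢ)²/(2·9) − β²/(2·4) + const.
Setting the derivative to zero: Σxᵢ(yᵢ − βxᵢ)/9 − β/4 = 0, so β = Σxᵢyᵢ / (Σxᵢ² + σ²/τ²).
Σxᵢyᵢ = 3·0 + 1·3 + 5·8 = 43; Σxᵢ² = 35; σ²/τ² = 2.25.
β̂_MAP = 43 / (35 + 2.25) = 43/37.25 ≈ 1.154.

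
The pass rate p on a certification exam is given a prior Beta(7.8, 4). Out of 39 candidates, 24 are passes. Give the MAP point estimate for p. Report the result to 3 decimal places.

p̂_MAP = 0.631

Prior: Beta(7.8, 4).
Data: 24 successes in 39 trials. The binomial likelihood contributes p^24(1−p)^15, so the posterior is Beta(7.8+24, 4+15) = Beta(31.8, 19).
For Beta(a, b) with a, b > 1 the mode is (a−1)/(a+b−2) = 30.8/48.8 ≈ 0.631.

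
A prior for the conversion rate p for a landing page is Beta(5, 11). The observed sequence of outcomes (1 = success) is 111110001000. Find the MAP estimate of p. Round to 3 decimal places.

p̂_MAP = 0.385

Prior: Beta(5, 11).
Data: 6 successes in 12 trials (from the sequence). The binomial likelihood contributes p^6(1−p)^6, so the posterior is Beta(5+6, 11+6) = Beta(11, 17).
For Beta(a, b) with a, b > 1 the mode is (a−1)/(a+b−2) = 10/26 ≈ 0.385.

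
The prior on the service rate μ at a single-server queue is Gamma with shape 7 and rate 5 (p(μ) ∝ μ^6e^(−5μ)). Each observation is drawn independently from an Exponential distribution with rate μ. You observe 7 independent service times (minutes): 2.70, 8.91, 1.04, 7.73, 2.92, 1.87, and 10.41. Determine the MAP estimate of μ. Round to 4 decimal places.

μ̂_MAP = 0.3204

The Exponential(rate=μ) likelihood is ∝ μ^n e^(−μΣtᵢ). Here n = 7 and Σtᵢ = 2.70 + 8.91 + 1.04 + 7.73 + 2.92 + 1.87 + 10.41 = 35.58.
Posterior ∝ μ^6e^(−5μ) · μ^7e^(−35.58μ) = μ^13e^(−40.58μ), i.e. Gamma(14, 40.58).
Mode = (a−1)/b = 13/40.58 ≈ 0.3204.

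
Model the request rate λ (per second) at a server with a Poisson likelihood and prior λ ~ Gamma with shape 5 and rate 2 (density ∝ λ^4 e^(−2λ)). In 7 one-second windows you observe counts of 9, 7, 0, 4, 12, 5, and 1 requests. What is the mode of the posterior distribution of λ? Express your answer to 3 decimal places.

Σxᵢ = 9+7+0+4+12+5+1 = 38, with n = 7.
Posterior ∝ λ^4e^(−2λ) · λ^38e^(−7λ) = λ^42e^(−9λ), i.e. Gamma(shape=43, rate=9).
The mode of a Gamma(a, b) with a ≥ 1 (shape–rate) is (a−1)/b = 42/9 ≈ 4.667.

λ̂_MAP = 4.667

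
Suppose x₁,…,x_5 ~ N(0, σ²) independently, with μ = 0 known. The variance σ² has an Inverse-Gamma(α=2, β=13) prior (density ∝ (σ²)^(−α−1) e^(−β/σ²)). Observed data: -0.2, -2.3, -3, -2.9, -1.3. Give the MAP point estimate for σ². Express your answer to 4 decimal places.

Sum of squared deviations about the known mean: SS = (-0.2−0)² + (-2.3−0)² + (-3−0)² + (-2.9−0)² + (-1.3−0)² = 24.43.
The Normal likelihood contributes (σ²)^(−n/2) exp(−SS/(2σ²)), so the posterior is Inverse-Gamma(α + n/2, β + SS/2) = Inverse-Gamma(4.5, 25.215).
The mode of Inverse-Gamma(a, b) is b/(a+1) = 25.215/5.5 ≈ 4.5845.

σ̂²_MAP = 4.5845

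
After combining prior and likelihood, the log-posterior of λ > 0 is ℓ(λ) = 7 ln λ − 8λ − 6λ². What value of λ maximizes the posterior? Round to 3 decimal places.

λ̂_MAP = 0.500

ℓ'(λ) = 7/λ − 8 − 12λ. Setting this to zero and multiplying by λ: 12λ² + 8λ − 7 = 0.
λ = (−8 + √(8² + 4·12·7)) / (2·12) = (−8 + √400) / 24 = (−8 + 20)/24 = 1/2.
ℓ''(λ) = −7/λ² − 12 < 0, confirming a maximum.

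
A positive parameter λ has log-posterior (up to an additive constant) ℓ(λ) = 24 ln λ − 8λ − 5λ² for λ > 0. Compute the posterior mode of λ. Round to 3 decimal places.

ℓ'(λ) = 24/λ − 8 − 10λ. Setting this to zero and multiplying by λ: 10λ² + 8λ − 24 = 0.
λ = (−8 + √(8² + 4·10·24)) / (2·10) = (−8 + √1024) / 20 = (−8 + 32)/20 = 6/5.
ℓ''(λ) = −24/λ² − 10 < 0, confirming a maximum.

λ̂_MAP = 1.200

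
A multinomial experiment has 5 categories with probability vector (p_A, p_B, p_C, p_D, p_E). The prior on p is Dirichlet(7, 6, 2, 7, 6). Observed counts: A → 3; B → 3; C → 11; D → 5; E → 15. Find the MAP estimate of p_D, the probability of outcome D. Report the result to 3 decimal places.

The posterior is Dirichlet(αᵢ + nᵢ) = Dirichlet(10, 9, 13, 12, 21).
For a Dirichlet(a₁,…,a_K) with all aᵢ > 1, the mode has j-th component (aⱼ − 1)/(Σaᵢ − K).
Here Σaᵢ = 65 and K = 5, so p_D = (12 − 1)/(65 − 5) = 11/60 ≈ 0.183.

MAP estimate of p_D = 0.183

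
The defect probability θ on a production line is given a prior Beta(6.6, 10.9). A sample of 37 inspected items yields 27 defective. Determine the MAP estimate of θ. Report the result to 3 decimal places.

Prior: Beta(6.6, 10.9).
Data: 27 successes in 37 trials. The binomial likelihood contributes θ^27(1−θ)^10, so the posterior is Beta(6.6+27, 10.9+10) = Beta(33.6, 20.9).
For Beta(a, b) with a, b > 1 the mode is (a−1)/(a+b−2) = 32.6/52.5 ≈ 0.621.

θ̂_MAP = 0.621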